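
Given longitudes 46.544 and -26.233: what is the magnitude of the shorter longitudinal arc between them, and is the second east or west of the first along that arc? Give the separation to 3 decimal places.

Raw difference: -26.233 − 46.544 = -72.777°.
Normalise into (−180°, 180°]: -72.777° stays -72.777°.
Negative ⇒ the second point lies to the west; separation 72.777°.

72.777° west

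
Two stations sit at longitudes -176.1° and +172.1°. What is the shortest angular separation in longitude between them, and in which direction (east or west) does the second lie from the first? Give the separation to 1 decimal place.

Raw difference: 172.1 − -176.1 = 348.2°.
Normalise into (−180°, 180°]: 348.2° − 360° = -11.8°.
Negative ⇒ the second point lies to the west; separation 11.8°.

11.8° west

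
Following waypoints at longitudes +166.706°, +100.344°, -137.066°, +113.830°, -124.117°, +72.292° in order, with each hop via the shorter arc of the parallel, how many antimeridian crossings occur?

Leg 1: +166.706° → +100.344°, shortest Δλ = -66.362° (west) — does not cross 180°.
Leg 2: +100.344° → -137.066°, shortest Δλ = 122.59° (east) — crosses 180°.
Leg 3: -137.066° → +113.830°, shortest Δλ = -109.104° (west) — crosses 180°.
Leg 4: +113.830° → -124.117°, shortest Δλ = 122.053° (east) — crosses 180°.
Leg 5: -124.117° → +72.292°, shortest Δλ = -163.591° (west) — crosses 180°.
Total crossings: 4.

4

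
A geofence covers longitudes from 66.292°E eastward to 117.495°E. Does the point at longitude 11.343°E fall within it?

No

Band width going east from +66.292° to +117.495°: ((117.495 − 66.292) mod 360) = 51.203°.
Offset of +11.343° east of the west edge: ((11.343 − 66.292) mod 360) = 305.051°.
305.051° > 51.203° ⇒ outside.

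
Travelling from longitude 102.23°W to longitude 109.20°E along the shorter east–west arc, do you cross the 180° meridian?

Naïve |109.20 − -102.23| = 211.43° > 180°, so the shorter arc goes the other way round — across 180°.
Signed shortest Δλ = ((109.20 − -102.23 + 180) mod 360) − 180 = -148.57°.
Going west by 148.57° from -102.23° passes through 180° before reaching +109.20°.

Yes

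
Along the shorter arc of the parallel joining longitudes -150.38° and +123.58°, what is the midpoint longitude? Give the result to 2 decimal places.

+166.60°

Signed shortest Δλ from -150.38° to +123.58° is -86.04°.
Midpoint longitude = -150.38° + (-86.04°)/2 = -150.38° − 43.02° = -193.40°.
Normalise into (−180°, 180°]: +166.60°.
(The naïve average (-150.38 + +123.58)/2 = -13.4° is on the wrong side of the globe.)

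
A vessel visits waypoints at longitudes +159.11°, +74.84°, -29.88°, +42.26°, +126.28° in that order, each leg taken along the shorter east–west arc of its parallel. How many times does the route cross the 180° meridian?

0

Leg 1: +159.11° → +74.84°, shortest Δλ = -84.27° (west) — does not cross 180°.
Leg 2: +74.84° → -29.88°, shortest Δλ = -104.72° (west) — does not cross 180°.
Leg 3: -29.88° → +42.26°, shortest Δλ = 72.14° (east) — does not cross 180°.
Leg 4: +42.26° → +126.28°, shortest Δλ = 84.02° (east) — does not cross 180°.
Total crossings: 0.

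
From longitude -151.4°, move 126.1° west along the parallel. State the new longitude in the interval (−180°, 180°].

+82.5°

Start at -151.4°; shift −126.1° → -277.5°.
-277.5° lies outside (−180°, 180°]; add 360° → +82.5°.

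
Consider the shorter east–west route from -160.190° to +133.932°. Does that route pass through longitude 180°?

Naïve |133.932 − -160.190| = 294.122° > 180°, so the shorter arc goes the other way round — across 180°.
Signed shortest Δλ = ((133.932 − -160.190 + 180) mod 360) − 180 = -65.878°.
Going west by 65.878° from -160.190° passes through 180° before reaching +133.932°.

Yes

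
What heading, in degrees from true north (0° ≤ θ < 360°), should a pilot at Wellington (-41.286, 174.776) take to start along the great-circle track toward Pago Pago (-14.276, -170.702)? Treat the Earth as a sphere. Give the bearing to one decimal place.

Δλ = -170.702 − 174.776 = -345.478°; wrapped into (−180°, 180°]: 14.522°.
θ = atan2( sin Δλ · cos φ₂ , cos φ₁ · sin φ₂ − sin φ₁ · cos φ₂ · cos Δλ )
  = atan2(0.24301, 0.43372) = 29.262° → normalised to [0°, 360°): 29.262°.

29.3°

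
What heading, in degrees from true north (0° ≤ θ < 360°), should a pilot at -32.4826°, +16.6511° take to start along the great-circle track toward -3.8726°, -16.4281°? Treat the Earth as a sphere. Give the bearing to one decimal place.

305.7°

Δλ = -16.4281 − 16.6511 = -33.0792°.
θ = atan2( sin Δλ · cos φ₂ , cos φ₁ · sin φ₂ − sin φ₁ · cos φ₂ · cos Δλ )
  = atan2(-0.54455, 0.39200) = -54.252° → normalised to [0°, 360°): 305.748°.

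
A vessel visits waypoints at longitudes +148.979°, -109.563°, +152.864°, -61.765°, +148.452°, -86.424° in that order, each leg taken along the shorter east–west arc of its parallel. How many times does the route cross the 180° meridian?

Leg 1: +148.979° → -109.563°, shortest Δλ = 101.458° (east) — crosses 180°.
Leg 2: -109.563° → +152.864°, shortest Δλ = -97.573° (west) — crosses 180°.
Leg 3: +152.864° → -61.765°, shortest Δλ = 145.371° (east) — crosses 180°.
Leg 4: -61.765° → +148.452°, shortest Δλ = -149.783° (west) — crosses 180°.
Leg 5: +148.452° → -86.424°, shortest Δλ = 125.124° (east) — crosses 180°.
Total crossings: 5.

5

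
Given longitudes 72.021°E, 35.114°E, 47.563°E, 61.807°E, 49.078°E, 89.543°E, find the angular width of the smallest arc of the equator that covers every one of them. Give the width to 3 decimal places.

Sort the longitudes: +35.114°, +47.563°, +49.078°, +61.807°, +72.021°, +89.543°.
Eastward gaps between consecutive values (wrapping around): 12.449°, 1.515°, 12.729°, 10.214°, 17.522°, 305.571°.
Largest gap = 305.571° ⇒ minimal covering band is its complement: 360° − 305.571° = 54.429°.
Band runs from +35.114° eastward to +89.543°.

54.429°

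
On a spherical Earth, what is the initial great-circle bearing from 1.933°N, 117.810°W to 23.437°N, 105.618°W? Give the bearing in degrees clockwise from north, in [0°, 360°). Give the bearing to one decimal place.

Δλ = -105.618 − -117.810 = 12.192°.
θ = atan2( sin Δλ · cos φ₂ , cos φ₁ · sin φ₂ − sin φ₁ · cos φ₂ · cos Δλ )
  = atan2(0.19376, 0.36726) = 27.816° → normalised to [0°, 360°): 27.816°.

27.8°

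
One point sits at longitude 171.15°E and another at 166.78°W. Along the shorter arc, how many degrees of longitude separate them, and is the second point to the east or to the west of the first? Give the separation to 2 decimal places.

22.07° east

Raw difference: -166.78 − 171.15 = -337.93°.
Normalise into (−180°, 180°]: -337.93° + 360° = 22.07°.
Positive ⇒ the second point lies to the east; separation 22.07°.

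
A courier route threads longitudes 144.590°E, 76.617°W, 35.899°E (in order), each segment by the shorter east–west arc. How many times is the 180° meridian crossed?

1

Leg 1: +144.590° → -76.617°, shortest Δλ = 138.793° (east) — crosses 180°.
Leg 2: -76.617° → +35.899°, shortest Δλ = 112.516° (east) — does not cross 180°.
Total crossings: 1.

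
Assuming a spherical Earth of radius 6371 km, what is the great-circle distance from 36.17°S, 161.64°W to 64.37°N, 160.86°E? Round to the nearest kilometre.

11651 km

Δλ = 160.86 − -161.64 = 322.50°; wrapped into (−180°, 180°]: -37.50°.
Δφ = 64.37 − -36.17 = 100.54°.
a = sin²(Δφ/2) + cos φ₁ · cos φ₂ · sin²(Δλ/2) = 0.627541.
c = 2·atan2(√a, √(1−a)) = 1.82873 rad → d = 6371·c ≈ 11650.82 km.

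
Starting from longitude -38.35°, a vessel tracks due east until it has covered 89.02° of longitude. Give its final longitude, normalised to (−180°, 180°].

+50.67°

Start at -38.35°; shift +89.02° → +50.67°.
+50.67° already lies in (−180°, 180°].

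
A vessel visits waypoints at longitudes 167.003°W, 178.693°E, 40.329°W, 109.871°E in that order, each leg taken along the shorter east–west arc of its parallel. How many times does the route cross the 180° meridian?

2

Leg 1: -167.003° → +178.693°, shortest Δλ = -14.304° (west) — crosses 180°.
Leg 2: +178.693° → -40.329°, shortest Δλ = 140.978° (east) — crosses 180°.
Leg 3: -40.329° → +109.871°, shortest Δλ = 150.2° (east) — does not cross 180°.
Total crossings: 2.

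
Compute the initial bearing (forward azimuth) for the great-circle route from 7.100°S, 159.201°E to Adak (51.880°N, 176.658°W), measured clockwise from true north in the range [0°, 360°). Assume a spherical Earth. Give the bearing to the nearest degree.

17°

Δλ = -176.658 − 159.201 = -335.859°; wrapped into (−180°, 180°]: 24.141°.
θ = atan2( sin Δλ · cos φ₂ , cos φ₁ · sin φ₂ − sin φ₁ · cos φ₂ · cos Δλ )
  = atan2(0.25247, 0.85031) = 16.537° → normalised to [0°, 360°): 16.537°.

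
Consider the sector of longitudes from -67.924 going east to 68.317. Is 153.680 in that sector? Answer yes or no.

Band width going east from -67.924° to +68.317°: ((68.317 − -67.924) mod 360) = 136.241°.
Offset of +153.680° east of the west edge: ((153.680 − -67.924) mod 360) = 221.604°.
221.604° > 136.241° ⇒ outside.

No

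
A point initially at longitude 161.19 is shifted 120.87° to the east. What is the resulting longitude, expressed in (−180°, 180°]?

-77.94°

Start at +161.19°; shift +120.87° → +282.06°.
+282.06° lies outside (−180°, 180°]; subtract 360° → -77.94°.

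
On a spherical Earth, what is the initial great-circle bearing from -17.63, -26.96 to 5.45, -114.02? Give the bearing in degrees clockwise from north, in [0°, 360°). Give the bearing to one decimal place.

Δλ = -114.02 − -26.96 = -87.06°.
θ = atan2( sin Δλ · cos φ₂ , cos φ₁ · sin φ₂ − sin φ₁ · cos φ₂ · cos Δλ )
  = atan2(-0.99417, 0.10598) = -83.915° → normalised to [0°, 360°): 276.085°.

276.1°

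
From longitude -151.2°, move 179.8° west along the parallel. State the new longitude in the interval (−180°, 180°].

Start at -151.2°; shift −179.8° → -331.0°.
-331.0° lies outside (−180°, 180°]; add 360° → +29.0°.

+29.0°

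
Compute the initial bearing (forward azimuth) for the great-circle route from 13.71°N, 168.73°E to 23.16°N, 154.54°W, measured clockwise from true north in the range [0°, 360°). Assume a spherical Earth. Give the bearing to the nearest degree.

Δλ = -154.54 − 168.73 = -323.27°; wrapped into (−180°, 180°]: 36.73°.
θ = atan2( sin Δλ · cos φ₂ , cos φ₁ · sin φ₂ − sin φ₁ · cos φ₂ · cos Δλ )
  = atan2(0.54985, 0.20745) = 69.329° → normalised to [0°, 360°): 69.329°.

69°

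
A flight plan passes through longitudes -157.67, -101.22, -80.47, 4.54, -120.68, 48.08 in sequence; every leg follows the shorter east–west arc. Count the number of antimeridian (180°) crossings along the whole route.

Leg 1: -157.67° → -101.22°, shortest Δλ = 56.45° (east) — does not cross 180°.
Leg 2: -101.22° → -80.47°, shortest Δλ = 20.75° (east) — does not cross 180°.
Leg 3: -80.47° → +4.54°, shortest Δλ = 85.01° (east) — does not cross 180°.
Leg 4: +4.54° → -120.68°, shortest Δλ = -125.22° (west) — does not cross 180°.
Leg 5: -120.68° → +48.08°, shortest Δλ = 168.76° (east) — does not cross 180°.
Total crossings: 0.

0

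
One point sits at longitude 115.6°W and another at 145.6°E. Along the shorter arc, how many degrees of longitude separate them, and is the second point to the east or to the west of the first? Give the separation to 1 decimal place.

98.8° west

Raw difference: 145.6 − -115.6 = 261.2°.
Normalise into (−180°, 180°]: 261.2° − 360° = -98.8°.
Negative ⇒ the second point lies to the west; separation 98.8°.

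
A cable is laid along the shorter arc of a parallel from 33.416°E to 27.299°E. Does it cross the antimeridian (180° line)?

Signed shortest Δλ = ((27.299 − 33.416 + 180) mod 360) − 180 = -6.117°.
Going west by 6.117° from +33.416° reaches +27.299° without touching 180°.

No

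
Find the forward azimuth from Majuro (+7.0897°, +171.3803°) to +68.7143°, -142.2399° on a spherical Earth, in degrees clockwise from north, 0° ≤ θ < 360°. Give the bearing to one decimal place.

Δλ = -142.2399 − 171.3803 = -313.6202°; wrapped into (−180°, 180°]: 46.3798°.
θ = atan2( sin Δλ · cos φ₂ , cos φ₁ · sin φ₂ − sin φ₁ · cos φ₂ · cos Δλ )
  = atan2(0.26280, 0.89375) = 16.386° → normalised to [0°, 360°): 16.386°.

16.4°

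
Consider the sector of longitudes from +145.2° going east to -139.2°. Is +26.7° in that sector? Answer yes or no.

Band width going east from +145.2° to -139.2°: ((-139.2 − 145.2) mod 360) = 75.6°.
Offset of +26.7° east of the west edge: ((26.7 − 145.2) mod 360) = 241.5°.
241.5° > 75.6° ⇒ outside.

No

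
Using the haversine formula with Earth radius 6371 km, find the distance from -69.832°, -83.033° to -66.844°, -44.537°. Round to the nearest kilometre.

Δλ = -44.537 − -83.033 = 38.496°.
Δφ = -66.844 − -69.832 = 2.988°.
a = sin²(Δφ/2) + cos φ₁ · cos φ₂ · sin²(Δλ/2) = 0.015414.
c = 2·atan2(√a, √(1−a)) = 0.24894 rad → d = 6371·c ≈ 1586.03 km.

1586 km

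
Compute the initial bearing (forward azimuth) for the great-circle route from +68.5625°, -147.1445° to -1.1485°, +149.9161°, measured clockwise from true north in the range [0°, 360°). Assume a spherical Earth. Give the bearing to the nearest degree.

Δλ = 149.9161 − -147.1445 = 297.0606°; wrapped into (−180°, 180°]: -62.9394°.
θ = atan2( sin Δλ · cos φ₂ , cos φ₁ · sin φ₂ − sin φ₁ · cos φ₂ · cos Δλ )
  = atan2(-0.89035, -0.43070) = -115.815° → normalised to [0°, 360°): 244.185°.

244°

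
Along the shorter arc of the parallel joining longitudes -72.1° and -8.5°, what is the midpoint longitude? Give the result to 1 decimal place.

Signed shortest Δλ from -72.1° to -8.5° is +63.6°.
Midpoint longitude = -72.1° + (+63.6°)/2 = -72.1° + 31.8° = -40.3°.

-40.3°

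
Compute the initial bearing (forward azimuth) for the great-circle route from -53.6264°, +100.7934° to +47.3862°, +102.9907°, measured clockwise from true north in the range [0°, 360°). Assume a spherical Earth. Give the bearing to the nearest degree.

2°

Δλ = 102.9907 − 100.7934 = 2.1973°.
θ = atan2( sin Δλ · cos φ₂ , cos φ₁ · sin φ₂ − sin φ₁ · cos φ₂ · cos Δλ )
  = atan2(0.02596, 0.98118) = 1.515° → normalised to [0°, 360°): 1.515°.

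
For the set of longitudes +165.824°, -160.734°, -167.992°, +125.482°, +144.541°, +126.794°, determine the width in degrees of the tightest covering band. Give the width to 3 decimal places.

73.784°

Sort the longitudes: -167.992°, -160.734°, +125.482°, +126.794°, +144.541°, +165.824°.
Eastward gaps between consecutive values (wrapping around): 7.258°, 286.216°, 1.312°, 17.747°, 21.283°, 26.184°.
Largest gap = 286.216° ⇒ minimal covering band is its complement: 360° − 286.216° = 73.784°.
Band runs from +125.482° eastward to -160.734°, crossing the antimeridian.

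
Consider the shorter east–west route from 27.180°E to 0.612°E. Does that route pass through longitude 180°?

No

Signed shortest Δλ = ((0.612 − 27.180 + 180) mod 360) − 180 = -26.568°.
Going west by 26.568° from +27.180° reaches +0.612° without touching 180°.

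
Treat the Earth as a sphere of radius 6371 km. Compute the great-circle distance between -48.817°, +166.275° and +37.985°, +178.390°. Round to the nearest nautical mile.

5251 nmi

Δλ = 178.390 − 166.275 = 12.115°.
Δφ = 37.985 − -48.817 = 86.802°.
a = sin²(Δφ/2) + cos φ₁ · cos φ₂ · sin²(Δλ/2) = 0.477886.
c = 2·atan2(√a, √(1−a)) = 1.52655 rad → d = 6371·c ≈ 9725.67 km ≈ 5251.44 nmi.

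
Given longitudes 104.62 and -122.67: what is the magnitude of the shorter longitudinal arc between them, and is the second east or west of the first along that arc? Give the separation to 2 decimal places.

132.71° east

Raw difference: -122.67 − 104.62 = -227.29°.
Normalise into (−180°, 180°]: -227.29° + 360° = 132.71°.
Positive ⇒ the second point lies to the east; separation 132.71°.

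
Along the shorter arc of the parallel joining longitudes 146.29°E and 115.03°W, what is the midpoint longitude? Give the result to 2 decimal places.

Signed shortest Δλ from +146.29° to -115.03° is +98.68°.
Midpoint longitude = +146.29° + (+98.68°)/2 = +146.29° + 49.34° = +195.63°.
Normalise into (−180°, 180°]: -164.37°.
(The naïve average (+146.29 + -115.03)/2 = 15.63° is on the wrong side of the globe.)

164.37°W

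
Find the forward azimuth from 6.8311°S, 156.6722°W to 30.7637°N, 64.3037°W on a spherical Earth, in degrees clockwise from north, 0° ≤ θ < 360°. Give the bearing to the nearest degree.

Δλ = -64.3037 − -156.6722 = 92.3685°.
θ = atan2( sin Δλ · cos φ₂ , cos φ₁ · sin φ₂ − sin φ₁ · cos φ₂ · cos Δλ )
  = atan2(0.85855, 0.50364) = 59.603° → normalised to [0°, 360°): 59.603°.

60°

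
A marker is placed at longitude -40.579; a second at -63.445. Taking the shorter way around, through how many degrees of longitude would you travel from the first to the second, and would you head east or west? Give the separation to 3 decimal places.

Raw difference: -63.445 − -40.579 = -22.866°.
Normalise into (−180°, 180°]: -22.866° stays -22.866°.
Negative ⇒ the second point lies to the west; separation 22.866°.

22.866° west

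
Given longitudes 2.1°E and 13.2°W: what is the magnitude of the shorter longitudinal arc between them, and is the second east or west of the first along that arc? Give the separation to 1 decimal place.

15.3° west

Raw difference: -13.2 − 2.1 = -15.3°.
Normalise into (−180°, 180°]: -15.3° stays -15.3°.
Negative ⇒ the second point lies to the west; separation 15.3°.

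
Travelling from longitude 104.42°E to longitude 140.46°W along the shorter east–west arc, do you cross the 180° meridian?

Yes

Naïve |-140.46 − 104.42| = 244.88° > 180°, so the shorter arc goes the other way round — across 180°.
Signed shortest Δλ = ((-140.46 − 104.42 + 180) mod 360) − 180 = 115.12°.
Going east by 115.12° from +104.42° passes through 180° before reaching -140.46°.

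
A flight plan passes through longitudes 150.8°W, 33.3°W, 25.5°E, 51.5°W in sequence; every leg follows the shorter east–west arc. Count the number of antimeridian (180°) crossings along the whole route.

0

Leg 1: -150.8° → -33.3°, shortest Δλ = 117.5° (east) — does not cross 180°.
Leg 2: -33.3° → +25.5°, shortest Δλ = 58.8° (east) — does not cross 180°.
Leg 3: +25.5° → -51.5°, shortest Δλ = -77.0° (west) — does not cross 180°.
Total crossings: 0.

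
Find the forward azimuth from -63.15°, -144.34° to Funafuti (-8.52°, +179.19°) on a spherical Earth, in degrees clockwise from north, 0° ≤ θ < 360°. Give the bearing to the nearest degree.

318°

Δλ = 179.19 − -144.34 = 323.53°; wrapped into (−180°, 180°]: -36.47°.
θ = atan2( sin Δλ · cos φ₂ , cos φ₁ · sin φ₂ − sin φ₁ · cos φ₂ · cos Δλ )
  = atan2(-0.58784, 0.64264) = -42.450° → normalised to [0°, 360°): 317.550°.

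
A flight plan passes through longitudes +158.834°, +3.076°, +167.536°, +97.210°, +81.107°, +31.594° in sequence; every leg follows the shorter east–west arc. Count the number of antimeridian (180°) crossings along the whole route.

0

Leg 1: +158.834° → +3.076°, shortest Δλ = -155.758° (west) — does not cross 180°.
Leg 2: +3.076° → +167.536°, shortest Δλ = 164.46° (east) — does not cross 180°.
Leg 3: +167.536° → +97.210°, shortest Δλ = -70.326° (west) — does not cross 180°.
Leg 4: +97.210° → +81.107°, shortest Δλ = -16.103° (west) — does not cross 180°.
Leg 5: +81.107° → +31.594°, shortest Δλ = -49.513° (west) — does not cross 180°.
Total crossings: 0.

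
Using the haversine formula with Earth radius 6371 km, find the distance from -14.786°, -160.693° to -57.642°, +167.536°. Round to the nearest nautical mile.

2944 nmi

Δλ = 167.536 − -160.693 = 328.229°; wrapped into (−180°, 180°]: -31.771°.
Δφ = -57.642 − -14.786 = -42.856°.
a = sin²(Δφ/2) + cos φ₁ · cos φ₂ · sin²(Δλ/2) = 0.172237.
c = 2·atan2(√a, √(1−a)) = 0.85592 rad → d = 6371·c ≈ 5453.06 km ≈ 2944.42 nmi.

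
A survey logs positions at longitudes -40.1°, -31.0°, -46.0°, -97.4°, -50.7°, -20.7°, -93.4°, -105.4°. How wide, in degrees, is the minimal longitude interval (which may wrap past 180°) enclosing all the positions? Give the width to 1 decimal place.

84.7°

Sort the longitudes: -105.4°, -97.4°, -93.4°, -50.7°, -46.0°, -40.1°, -31.0°, -20.7°.
Eastward gaps between consecutive values (wrapping around): 8.0°, 4.0°, 42.7°, 4.7°, 5.9°, 9.1°, 10.3°, 275.3°.
Largest gap = 275.3° ⇒ minimal covering band is its complement: 360° − 275.3° = 84.7°.
Band runs from -105.4° eastward to -20.7°.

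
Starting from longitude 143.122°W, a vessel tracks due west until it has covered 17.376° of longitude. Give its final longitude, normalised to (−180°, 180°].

160.498°W

Start at -143.122°; shift −17.376° → -160.498°.
-160.498° already lies in (−180°, 180°].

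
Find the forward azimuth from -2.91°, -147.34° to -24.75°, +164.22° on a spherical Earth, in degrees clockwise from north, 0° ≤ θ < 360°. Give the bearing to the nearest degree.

240°

Δλ = 164.22 − -147.34 = 311.56°; wrapped into (−180°, 180°]: -48.44°.
θ = atan2( sin Δλ · cos φ₂ , cos φ₁ · sin φ₂ − sin φ₁ · cos φ₂ · cos Δλ )
  = atan2(-0.67953, -0.38753) = -119.696° → normalised to [0°, 360°): 240.304°.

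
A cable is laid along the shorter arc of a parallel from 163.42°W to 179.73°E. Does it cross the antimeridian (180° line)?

Naïve |179.73 − -163.42| = 343.15° > 180°, so the shorter arc goes the other way round — across 180°.
Signed shortest Δλ = ((179.73 − -163.42 + 180) mod 360) − 180 = -16.85°.
Going west by 16.85° from -163.42° passes through 180° before reaching +179.73°.

Yes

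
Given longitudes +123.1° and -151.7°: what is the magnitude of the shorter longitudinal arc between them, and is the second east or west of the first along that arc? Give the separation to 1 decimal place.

85.2° east

Raw difference: -151.7 − 123.1 = -274.8°.
Normalise into (−180°, 180°]: -274.8° + 360° = 85.2°.
Positive ⇒ the second point lies to the east; separation 85.2°.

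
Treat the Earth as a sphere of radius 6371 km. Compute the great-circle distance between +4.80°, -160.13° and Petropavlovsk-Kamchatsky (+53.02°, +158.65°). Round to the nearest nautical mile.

3532 nmi

Δλ = 158.65 − -160.13 = 318.78°; wrapped into (−180°, 180°]: -41.22°.
Δφ = 53.02 − 4.80 = 48.22°.
a = sin²(Δφ/2) + cos φ₁ · cos φ₂ · sin²(Δλ/2) = 0.241137.
c = 2·atan2(√a, √(1−a)) = 1.02661 rad → d = 6371·c ≈ 6540.51 km ≈ 3531.59 nmi.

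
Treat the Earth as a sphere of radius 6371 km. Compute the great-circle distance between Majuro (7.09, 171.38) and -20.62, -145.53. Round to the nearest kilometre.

Δλ = -145.53 − 171.38 = -316.91°; wrapped into (−180°, 180°]: 43.09°.
Δφ = -20.62 − 7.09 = -27.71°.
a = sin²(Δφ/2) + cos φ₁ · cos φ₂ · sin²(Δλ/2) = 0.182598.
c = 2·atan2(√a, √(1−a)) = 0.88304 rad → d = 6371·c ≈ 5625.86 km.

5626 km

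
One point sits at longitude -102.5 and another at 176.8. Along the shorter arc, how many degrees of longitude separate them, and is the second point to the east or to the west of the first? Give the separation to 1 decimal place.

Raw difference: 176.8 − -102.5 = 279.3°.
Normalise into (−180°, 180°]: 279.3° − 360° = -80.7°.
Negative ⇒ the second point lies to the west; separation 80.7°.

80.7° west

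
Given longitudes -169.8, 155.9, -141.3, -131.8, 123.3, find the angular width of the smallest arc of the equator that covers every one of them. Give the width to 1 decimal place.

Sort the longitudes: -169.8°, -141.3°, -131.8°, +123.3°, +155.9°.
Eastward gaps between consecutive values (wrapping around): 28.5°, 9.5°, 255.1°, 32.6°, 34.3°.
Largest gap = 255.1° ⇒ minimal covering band is its complement: 360° − 255.1° = 104.9°.
Band runs from +123.3° eastward to -131.8°, crossing the antimeridian.

104.9°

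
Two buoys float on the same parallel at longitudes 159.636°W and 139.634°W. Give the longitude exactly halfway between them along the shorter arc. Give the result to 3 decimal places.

Signed shortest Δλ from -159.636° to -139.634° is +20.002°.
Midpoint longitude = -159.636° + (+20.002°)/2 = -159.636° + 10.001° = -149.635°.

149.635°W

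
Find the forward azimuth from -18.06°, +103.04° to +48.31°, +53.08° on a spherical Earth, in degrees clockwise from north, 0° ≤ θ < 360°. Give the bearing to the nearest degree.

Δλ = 53.08 − 103.04 = -49.96°.
θ = atan2( sin Δλ · cos φ₂ , cos φ₁ · sin φ₂ − sin φ₁ · cos φ₂ · cos Δλ )
  = atan2(-0.50920, 0.84261) = -31.145° → normalised to [0°, 360°): 328.855°.

329°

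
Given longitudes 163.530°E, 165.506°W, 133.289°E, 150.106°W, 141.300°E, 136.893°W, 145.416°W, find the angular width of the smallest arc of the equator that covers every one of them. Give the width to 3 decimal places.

Sort the longitudes: -165.506°, -150.106°, -145.416°, -136.893°, +133.289°, +141.300°, +163.530°.
Eastward gaps between consecutive values (wrapping around): 15.400°, 4.690°, 8.523°, 270.182°, 8.011°, 22.230°, 30.964°.
Largest gap = 270.182° ⇒ minimal covering band is its complement: 360° − 270.182° = 89.818°.
Band runs from +133.289° eastward to -136.893°, crossing the antimeridian.

89.818°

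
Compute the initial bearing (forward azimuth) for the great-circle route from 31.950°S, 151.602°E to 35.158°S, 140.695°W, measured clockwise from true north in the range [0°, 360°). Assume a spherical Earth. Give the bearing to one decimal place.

Δλ = -140.695 − 151.602 = -292.297°; wrapped into (−180°, 180°]: 67.703°.
θ = atan2( sin Δλ · cos φ₂ , cos φ₁ · sin φ₂ − sin φ₁ · cos φ₂ · cos Δλ )
  = atan2(0.75644, -0.32445) = 113.216° → normalised to [0°, 360°): 113.216°.

113.2°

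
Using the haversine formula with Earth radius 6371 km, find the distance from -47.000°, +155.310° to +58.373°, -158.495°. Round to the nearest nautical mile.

Δλ = -158.495 − 155.310 = -313.805°; wrapped into (−180°, 180°]: 46.195°.
Δφ = 58.373 − -47.000 = 105.373°.
a = sin²(Δφ/2) + cos φ₁ · cos φ₂ · sin²(Δλ/2) = 0.687589.
c = 2·atan2(√a, √(1−a)) = 1.95539 rad → d = 6371·c ≈ 12457.76 km ≈ 6726.65 nmi.

6727 nmi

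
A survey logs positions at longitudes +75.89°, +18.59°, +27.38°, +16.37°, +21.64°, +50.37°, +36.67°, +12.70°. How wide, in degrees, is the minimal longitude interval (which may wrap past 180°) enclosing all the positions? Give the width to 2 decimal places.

63.19°

Sort the longitudes: +12.70°, +16.37°, +18.59°, +21.64°, +27.38°, +36.67°, +50.37°, +75.89°.
Eastward gaps between consecutive values (wrapping around): 3.67°, 2.22°, 3.05°, 5.74°, 9.29°, 13.70°, 25.52°, 296.81°.
Largest gap = 296.81° ⇒ minimal covering band is its complement: 360° − 296.81° = 63.19°.
Band runs from +12.70° eastward to +75.89°.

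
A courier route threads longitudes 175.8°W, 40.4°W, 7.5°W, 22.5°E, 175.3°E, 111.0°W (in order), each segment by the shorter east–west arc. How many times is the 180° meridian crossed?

Leg 1: -175.8° → -40.4°, shortest Δλ = 135.4° (east) — does not cross 180°.
Leg 2: -40.4° → -7.5°, shortest Δλ = 32.9° (east) — does not cross 180°.
Leg 3: -7.5° → +22.5°, shortest Δλ = 30.0° (east) — does not cross 180°.
Leg 4: +22.5° → +175.3°, shortest Δλ = 152.8° (east) — does not cross 180°.
Leg 5: +175.3° → -111.0°, shortest Δλ = 73.7° (east) — crosses 180°.
Total crossings: 1.

1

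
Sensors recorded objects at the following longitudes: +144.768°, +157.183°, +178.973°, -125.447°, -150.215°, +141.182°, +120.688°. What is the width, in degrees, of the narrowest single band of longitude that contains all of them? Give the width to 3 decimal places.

113.865°

Sort the longitudes: -150.215°, -125.447°, +120.688°, +141.182°, +144.768°, +157.183°, +178.973°.
Eastward gaps between consecutive values (wrapping around): 24.768°, 246.135°, 20.494°, 3.586°, 12.415°, 21.790°, 30.812°.
Largest gap = 246.135° ⇒ minimal covering band is its complement: 360° − 246.135° = 113.865°.
Band runs from +120.688° eastward to -125.447°, crossing the antimeridian.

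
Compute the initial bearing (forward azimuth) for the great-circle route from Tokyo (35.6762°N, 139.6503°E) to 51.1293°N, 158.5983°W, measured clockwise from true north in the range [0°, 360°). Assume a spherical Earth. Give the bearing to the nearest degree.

50°

Δλ = -158.5983 − 139.6503 = -298.2486°; wrapped into (−180°, 180°]: 61.7514°.
θ = atan2( sin Δλ · cos φ₂ , cos φ₁ · sin φ₂ − sin φ₁ · cos φ₂ · cos Δλ )
  = atan2(0.55282, 0.45922) = 50.284° → normalised to [0°, 360°): 50.284°.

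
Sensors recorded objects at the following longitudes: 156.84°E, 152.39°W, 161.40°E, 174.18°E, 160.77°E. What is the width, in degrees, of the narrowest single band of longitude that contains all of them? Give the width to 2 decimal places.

50.77°

Sort the longitudes: -152.39°, +156.84°, +160.77°, +161.40°, +174.18°.
Eastward gaps between consecutive values (wrapping around): 309.23°, 3.93°, 0.63°, 12.78°, 33.43°.
Largest gap = 309.23° ⇒ minimal covering band is its complement: 360° − 309.23° = 50.77°.
Band runs from +156.84° eastward to -152.39°, crossing the antimeridian.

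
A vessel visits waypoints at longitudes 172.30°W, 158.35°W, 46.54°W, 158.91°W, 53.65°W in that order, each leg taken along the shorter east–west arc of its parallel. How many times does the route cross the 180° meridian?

0

Leg 1: -172.30° → -158.35°, shortest Δλ = 13.95° (east) — does not cross 180°.
Leg 2: -158.35° → -46.54°, shortest Δλ = 111.81° (east) — does not cross 180°.
Leg 3: -46.54° → -158.91°, shortest Δλ = -112.37° (west) — does not cross 180°.
Leg 4: -158.91° → -53.65°, shortest Δλ = 105.26° (east) — does not cross 180°.
Total crossings: 0.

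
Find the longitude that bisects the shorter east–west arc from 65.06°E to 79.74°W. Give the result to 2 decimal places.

7.34°W

Signed shortest Δλ from +65.06° to -79.74° is -144.80°.
Midpoint longitude = +65.06° + (-144.80°)/2 = +65.06° − 72.40° = -7.34°.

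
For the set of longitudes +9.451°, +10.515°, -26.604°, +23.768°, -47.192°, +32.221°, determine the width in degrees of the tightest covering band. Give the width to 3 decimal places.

Sort the longitudes: -47.192°, -26.604°, +9.451°, +10.515°, +23.768°, +32.221°.
Eastward gaps between consecutive values (wrapping around): 20.588°, 36.055°, 1.064°, 13.253°, 8.453°, 280.587°.
Largest gap = 280.587° ⇒ minimal covering band is its complement: 360° − 280.587° = 79.413°.
Band runs from -47.192° eastward to +32.221°.

79.413°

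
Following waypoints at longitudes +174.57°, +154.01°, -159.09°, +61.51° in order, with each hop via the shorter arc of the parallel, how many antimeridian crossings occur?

2

Leg 1: +174.57° → +154.01°, shortest Δλ = -20.56° (west) — does not cross 180°.
Leg 2: +154.01° → -159.09°, shortest Δλ = 46.9° (east) — crosses 180°.
Leg 3: -159.09° → +61.51°, shortest Δλ = -139.4° (west) — crosses 180°.
Total crossings: 2.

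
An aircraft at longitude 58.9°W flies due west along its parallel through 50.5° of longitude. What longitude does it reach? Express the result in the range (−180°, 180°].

109.4°W

Start at -58.9°; shift −50.5° → -109.4°.
-109.4° already lies in (−180°, 180°].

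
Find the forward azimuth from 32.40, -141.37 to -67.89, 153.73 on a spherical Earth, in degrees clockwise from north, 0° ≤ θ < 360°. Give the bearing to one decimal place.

201.4°

Δλ = 153.73 − -141.37 = 295.10°; wrapped into (−180°, 180°]: -64.90°.
θ = atan2( sin Δλ · cos φ₂ , cos φ₁ · sin φ₂ − sin φ₁ · cos φ₂ · cos Δλ )
  = atan2(-0.34084, -0.86779) = -158.557° → normalised to [0°, 360°): 201.443°.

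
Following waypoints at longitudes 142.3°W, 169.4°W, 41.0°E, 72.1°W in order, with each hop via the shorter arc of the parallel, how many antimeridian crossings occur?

1

Leg 1: -142.3° → -169.4°, shortest Δλ = -27.1° (west) — does not cross 180°.
Leg 2: -169.4° → +41.0°, shortest Δλ = -149.6° (west) — crosses 180°.
Leg 3: +41.0° → -72.1°, shortest Δλ = -113.1° (west) — does not cross 180°.
Total crossings: 1.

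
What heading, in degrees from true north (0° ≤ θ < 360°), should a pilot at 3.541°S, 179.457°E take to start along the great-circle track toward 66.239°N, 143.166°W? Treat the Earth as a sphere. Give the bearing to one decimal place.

14.7°

Δλ = -143.166 − 179.457 = -322.623°; wrapped into (−180°, 180°]: 37.377°.
θ = atan2( sin Δλ · cos φ₂ , cos φ₁ · sin φ₂ − sin φ₁ · cos φ₂ · cos Δλ )
  = atan2(0.24460, 0.93326) = 14.686° → normalised to [0°, 360°): 14.686°.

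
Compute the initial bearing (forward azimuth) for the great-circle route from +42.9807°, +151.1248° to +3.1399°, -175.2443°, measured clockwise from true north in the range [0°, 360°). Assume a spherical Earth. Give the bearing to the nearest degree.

Δλ = -175.2443 − 151.1248 = -326.3691°; wrapped into (−180°, 180°]: 33.6309°.
θ = atan2( sin Δλ · cos φ₂ , cos φ₁ · sin φ₂ − sin φ₁ · cos φ₂ · cos Δλ )
  = atan2(0.55301, -0.52672) = 133.605° → normalised to [0°, 360°): 133.605°.

134°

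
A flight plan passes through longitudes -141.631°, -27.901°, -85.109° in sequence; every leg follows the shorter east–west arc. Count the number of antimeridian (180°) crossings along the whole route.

0

Leg 1: -141.631° → -27.901°, shortest Δλ = 113.73° (east) — does not cross 180°.
Leg 2: -27.901° → -85.109°, shortest Δλ = -57.208° (west) — does not cross 180°.
Total crossings: 0.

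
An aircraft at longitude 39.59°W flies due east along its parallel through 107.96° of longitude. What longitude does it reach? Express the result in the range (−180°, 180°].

68.37°E

Start at -39.59°; shift +107.96° → +68.37°.
+68.37° already lies in (−180°, 180°].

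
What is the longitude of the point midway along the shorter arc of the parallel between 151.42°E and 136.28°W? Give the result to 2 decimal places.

172.43°W

Signed shortest Δλ from +151.42° to -136.28° is +72.30°.
Midpoint longitude = +151.42° + (+72.30°)/2 = +151.42° + 36.15° = +187.57°.
Normalise into (−180°, 180°]: -172.43°.
(The naïve average (+151.42 + -136.28)/2 = 7.57° is on the wrong side of the globe.)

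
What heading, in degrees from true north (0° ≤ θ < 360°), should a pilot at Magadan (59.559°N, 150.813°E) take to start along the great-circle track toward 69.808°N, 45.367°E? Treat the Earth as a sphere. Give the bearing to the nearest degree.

329°

Δλ = 45.367 − 150.813 = -105.446°.
θ = atan2( sin Δλ · cos φ₂ , cos φ₁ · sin φ₂ − sin φ₁ · cos φ₂ · cos Δλ )
  = atan2(-0.33270, 0.55477) = -30.952° → normalised to [0°, 360°): 329.048°.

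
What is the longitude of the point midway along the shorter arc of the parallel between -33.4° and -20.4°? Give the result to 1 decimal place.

-26.9°

Signed shortest Δλ from -33.4° to -20.4° is +13.0°.
Midpoint longitude = -33.4° + (+13.0°)/2 = -33.4° + 6.5° = -26.9°.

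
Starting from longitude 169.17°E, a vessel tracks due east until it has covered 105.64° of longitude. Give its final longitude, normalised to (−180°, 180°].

Start at +169.17°; shift +105.64° → +274.81°.
+274.81° lies outside (−180°, 180°]; subtract 360° → -85.19°.

85.19°W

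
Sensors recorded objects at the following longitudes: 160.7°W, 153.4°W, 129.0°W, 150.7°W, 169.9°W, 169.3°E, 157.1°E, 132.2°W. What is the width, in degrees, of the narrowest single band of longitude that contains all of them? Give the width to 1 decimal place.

Sort the longitudes: -169.9°, -160.7°, -153.4°, -150.7°, -132.2°, -129.0°, +157.1°, +169.3°.
Eastward gaps between consecutive values (wrapping around): 9.2°, 7.3°, 2.7°, 18.5°, 3.2°, 286.1°, 12.2°, 20.8°.
Largest gap = 286.1° ⇒ minimal covering band is its complement: 360° − 286.1° = 73.9°.
Band runs from +157.1° eastward to -129.0°, crossing the antimeridian.

73.9°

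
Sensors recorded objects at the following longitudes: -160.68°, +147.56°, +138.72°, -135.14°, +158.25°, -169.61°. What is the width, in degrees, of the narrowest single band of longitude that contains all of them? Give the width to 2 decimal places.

86.14°

Sort the longitudes: -169.61°, -160.68°, -135.14°, +138.72°, +147.56°, +158.25°.
Eastward gaps between consecutive values (wrapping around): 8.93°, 25.54°, 273.86°, 8.84°, 10.69°, 32.14°.
Largest gap = 273.86° ⇒ minimal covering band is its complement: 360° − 273.86° = 86.14°.
Band runs from +138.72° eastward to -135.14°, crossing the antimeridian.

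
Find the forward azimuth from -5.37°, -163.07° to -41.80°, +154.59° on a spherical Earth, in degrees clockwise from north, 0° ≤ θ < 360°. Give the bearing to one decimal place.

219.4°

Δλ = 154.59 − -163.07 = 317.66°; wrapped into (−180°, 180°]: -42.34°.
θ = atan2( sin Δλ · cos φ₂ , cos φ₁ · sin φ₂ − sin φ₁ · cos φ₂ · cos Δλ )
  = atan2(-0.50210, -0.61204) = -140.635° → normalised to [0°, 360°): 219.365°.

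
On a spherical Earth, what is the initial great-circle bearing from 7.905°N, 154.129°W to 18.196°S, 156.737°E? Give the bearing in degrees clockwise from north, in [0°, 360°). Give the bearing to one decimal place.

241.2°

Δλ = 156.737 − -154.129 = 310.866°; wrapped into (−180°, 180°]: -49.134°.
θ = atan2( sin Δλ · cos φ₂ , cos φ₁ · sin φ₂ − sin φ₁ · cos φ₂ · cos Δλ )
  = atan2(-0.71843, -0.39479) = -118.790° → normalised to [0°, 360°): 241.210°.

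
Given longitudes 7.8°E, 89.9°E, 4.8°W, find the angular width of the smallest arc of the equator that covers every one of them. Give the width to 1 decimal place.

94.7°

Sort the longitudes: -4.8°, +7.8°, +89.9°.
Eastward gaps between consecutive values (wrapping around): 12.6°, 82.1°, 265.3°.
Largest gap = 265.3° ⇒ minimal covering band is its complement: 360° − 265.3° = 94.7°.
Band runs from -4.8° eastward to +89.9°.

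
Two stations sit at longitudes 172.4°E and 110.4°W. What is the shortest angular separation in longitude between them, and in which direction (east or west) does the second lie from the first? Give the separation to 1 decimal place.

Raw difference: -110.4 − 172.4 = -282.8°.
Normalise into (−180°, 180°]: -282.8° + 360° = 77.2°.
Positive ⇒ the second point lies to the east; separation 77.2°.

77.2° east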